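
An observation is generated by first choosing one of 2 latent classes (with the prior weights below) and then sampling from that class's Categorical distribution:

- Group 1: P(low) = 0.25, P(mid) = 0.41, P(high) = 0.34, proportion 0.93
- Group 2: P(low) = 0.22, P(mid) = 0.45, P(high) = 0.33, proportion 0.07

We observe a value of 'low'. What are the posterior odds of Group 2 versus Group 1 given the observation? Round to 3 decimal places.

Since P(k|x) ∝ P(Z=k) f_k(x), the posterior odds are P(Z=i) f_i(x) / (P(Z=j) f_j(x)).
Categorical probabilities:
  f_1 = 0.25
  f_2 = 0.22
Odds = (0.07/0.93) × (0.22/0.25) = 0.0752688 × 0.88 ≈ 0.066

0.066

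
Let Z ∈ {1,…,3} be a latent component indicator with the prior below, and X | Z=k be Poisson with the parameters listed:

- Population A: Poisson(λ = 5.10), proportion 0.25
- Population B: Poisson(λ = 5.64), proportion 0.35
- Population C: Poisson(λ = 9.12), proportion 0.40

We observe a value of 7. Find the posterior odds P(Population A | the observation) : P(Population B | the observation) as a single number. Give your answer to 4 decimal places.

0.6059

Since P(k|x) ∝ w_k f_k(x), the posterior odds are w_i f_i(x) / (w_j f_j(x)).
Poisson probabilities:
  f_A = 0.108557
  f_B = 0.127968
  f_C = 0.113964
Posterior odds = (w_A·f_A) / (w_B·f_B) = (0.25·0.108557) / (0.35·0.127968) = 0.0271393 / 0.0447889 ≈ 0.6059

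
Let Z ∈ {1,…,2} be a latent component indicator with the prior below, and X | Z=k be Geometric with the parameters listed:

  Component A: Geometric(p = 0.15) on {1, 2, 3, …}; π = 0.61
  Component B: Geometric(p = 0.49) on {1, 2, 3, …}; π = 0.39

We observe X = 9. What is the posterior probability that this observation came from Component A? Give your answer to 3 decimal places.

0.966

Posterior ∝ prior × likelihood, so P(k | x) ∝ π_k f_k(x); normalise over all components.
Component likelihoods at x = 9:
  p_A = 0.0408736
  p_B = 0.00224263
Weight by the priors:
  π_A·p_A = 0.61 × 0.0408736 = 0.0249329
  π_B·p_B = 0.39 × 0.00224263 = 0.000874625
Denominator: 0.0249329 + 0.000874625 = 0.0258075
So the posterior for Component A is 0.0249329 / 0.0258075 ≈ 0.966.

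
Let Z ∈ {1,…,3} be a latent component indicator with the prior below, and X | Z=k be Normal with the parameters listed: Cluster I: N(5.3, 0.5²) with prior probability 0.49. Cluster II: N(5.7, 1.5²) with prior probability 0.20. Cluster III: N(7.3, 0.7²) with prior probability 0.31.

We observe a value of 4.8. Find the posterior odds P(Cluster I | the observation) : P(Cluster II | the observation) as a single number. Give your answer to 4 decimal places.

5.3372

Only the two components matter; the odds are (P(Z=i) f_i(x)) / (P(Z=j) f_j(x)).
Evaluate each component's likelihood at the observed value:
  p_I = (1/(0.5·√(2π)))·exp(−(4.8−5.3)²/(2·0.5²)) = 0.797885·exp(-0.50000) = 0.483941
  p_II = (1/(1.5·√(2π)))·exp(−(4.8−5.7)²/(2·1.5²)) = 0.265962·exp(-0.18000) = 0.22215
  p_III = (1/(0.7·√(2π)))·exp(−(4.8−7.3)²/(2·0.7²)) = 0.569918·exp(-6.37755) = 0.000968449
0.237131 / 0.0444299 ≈ 5.3372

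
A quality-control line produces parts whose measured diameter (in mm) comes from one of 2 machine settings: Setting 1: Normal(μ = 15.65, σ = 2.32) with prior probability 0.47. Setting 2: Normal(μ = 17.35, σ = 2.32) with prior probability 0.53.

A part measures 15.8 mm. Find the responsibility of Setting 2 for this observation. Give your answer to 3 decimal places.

0.475

Posterior ∝ prior × likelihood, so P(k | x) ∝ π_k f_k(x); normalise over all components.
Component likelihoods at x = 15.8 mm:
  p_1 = 0.171599
  p_2 = 0.137561
Prior × likelihood for each component:
  π_1·p_1 = 0.47 × 0.171599 = 0.0806515
  π_2·p_2 = 0.53 × 0.137561 = 0.0729074
Denominator: 0.0806515 + 0.0729074 = 0.153559
P(Setting 2 | 15.8 mm) ≈ 0.475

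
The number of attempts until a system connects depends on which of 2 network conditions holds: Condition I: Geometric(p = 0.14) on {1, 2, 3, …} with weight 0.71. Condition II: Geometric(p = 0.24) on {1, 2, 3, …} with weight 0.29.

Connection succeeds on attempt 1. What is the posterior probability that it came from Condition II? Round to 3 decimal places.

0.412

P(component k | x) = π_k·f_k(x) / marginal(x), where marginal(x) = Σ_j π_j·f_j(x).
Geometric probabilities:
  p_I = 0.14·(1−0.14)^0 = 0.14·1 = 0.14
  p_II = 0.24·(1−0.24)^0 = 0.24·1 = 0.24
Unnormalised posteriors:
  π_I·p_I = 0.71 × 0.14 = 0.0994
  π_II·p_II = 0.29 × 0.24 = 0.0696
Denominator: 0.0994 + 0.0696 = 0.169
P(Condition II | x) = 0.0696 / 0.169 ≈ 0.412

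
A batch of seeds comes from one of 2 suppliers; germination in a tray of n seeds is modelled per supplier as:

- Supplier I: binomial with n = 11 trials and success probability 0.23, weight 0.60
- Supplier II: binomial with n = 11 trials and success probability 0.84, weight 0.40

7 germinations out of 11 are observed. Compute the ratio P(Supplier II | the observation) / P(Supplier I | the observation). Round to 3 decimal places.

10.772

Posterior odds = (w_i f_i(x)) / (w_j f_j(x)); the normalising sum cancels.
Binomial probabilities:
  L_I = 0.00394977
  L_II = 0.0638188
0.0255275 / 0.00236986 ≈ 10.772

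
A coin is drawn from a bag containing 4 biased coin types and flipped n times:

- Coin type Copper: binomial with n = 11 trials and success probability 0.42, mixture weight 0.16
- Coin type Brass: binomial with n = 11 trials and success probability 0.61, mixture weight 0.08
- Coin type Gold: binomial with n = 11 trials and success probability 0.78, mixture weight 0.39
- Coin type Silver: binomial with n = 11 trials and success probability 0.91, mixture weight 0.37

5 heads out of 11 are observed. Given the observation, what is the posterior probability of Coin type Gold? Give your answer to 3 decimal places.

0.110

P(component k | x) = π_k·f_k(x) / marginal(x), where marginal(x) = Σ_j π_j·f_j(x).
Component likelihoods at x = 5 heads out of 11:
  p_Copper = C(11,5)·0.42^5·0.58^6 = 462·0.0130691·0.0380687 = 0.229856
  p_Brass = C(11,5)·0.61^5·0.39^6 = 462·0.0844596·0.00351874 = 0.137303
  p_Gold = C(11,5)·0.78^5·0.22^6 = 462·0.288717·0.00011338 = 0.0151235
  p_Silver = C(11,5)·0.91^5·0.09^6 = 462·0.624032·5.31441e-07 = 0.000153216
Unnormalised posteriors:
  π_Copper·p_Copper = 0.16 × 0.229856 = 0.036777
  π_Brass·p_Brass = 0.08 × 0.137303 = 0.0109842
  π_Gold·p_Gold = 0.39 × 0.0151235 = 0.00589815
  π_Silver·p_Silver = 0.37 × 0.000153216 = 5.66899e-05
Sum: 0.036777 + 0.0109842 + 0.00589815 + 5.66899e-05 = 0.0537161
P(Coin type Gold | 5 heads out of 11) = 0.00589815 / 0.0537161 ≈ 0.110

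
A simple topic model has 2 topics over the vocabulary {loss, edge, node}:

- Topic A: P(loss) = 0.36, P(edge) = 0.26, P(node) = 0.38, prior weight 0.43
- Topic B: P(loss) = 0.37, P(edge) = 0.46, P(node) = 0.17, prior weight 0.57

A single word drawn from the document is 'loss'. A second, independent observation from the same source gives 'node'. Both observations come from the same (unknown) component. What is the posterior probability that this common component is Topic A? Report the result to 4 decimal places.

The responsibility of component k is π_k f_k(x) divided by Σ_j π_j f_j(x).
Since both observations come from the same component, the likelihood for component k is f_k(x₁)·f_k(x₂).
  f_A = [0.36] × [0.38] = 0.1368
  f_B = [0.37] × [0.17] = 0.0629
Multiply by the mixture weights:
  π_A·f_A = 0.43 × 0.1368 = 0.058824
  π_B·f_B = 0.57 × 0.0629 = 0.035853
Sum: 0.058824 + 0.035853 = 0.094677
P(Topic A | data) ≈ 0.6213

0.6213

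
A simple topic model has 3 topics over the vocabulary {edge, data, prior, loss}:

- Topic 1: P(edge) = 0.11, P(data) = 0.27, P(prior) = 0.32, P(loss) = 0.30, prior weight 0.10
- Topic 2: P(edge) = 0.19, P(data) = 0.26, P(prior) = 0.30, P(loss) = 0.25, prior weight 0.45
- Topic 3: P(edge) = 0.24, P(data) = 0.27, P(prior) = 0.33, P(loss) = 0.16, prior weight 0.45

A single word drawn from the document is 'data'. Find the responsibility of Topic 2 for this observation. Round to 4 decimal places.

0.4407

The responsibility of component k is π_k f_k(x) divided by Σ_j π_j f_j(x).
Categorical probabilities:
  p_1 = P(data | comp) = 0.27
  p_2 = P(data | comp) = 0.26
  p_3 = P(data | comp) = 0.27
Weight by the priors:
  π_1·p_1 = 0.10 × 0.27 = 0.027
  π_2·p_2 = 0.45 × 0.26 = 0.117
  π_3·p_3 = 0.45 × 0.27 = 0.1215
Sum: 0.027 + 0.117 + 0.1215 = 0.2655
So the posterior for Topic 2 is 0.117 / 0.2655 ≈ 0.4407.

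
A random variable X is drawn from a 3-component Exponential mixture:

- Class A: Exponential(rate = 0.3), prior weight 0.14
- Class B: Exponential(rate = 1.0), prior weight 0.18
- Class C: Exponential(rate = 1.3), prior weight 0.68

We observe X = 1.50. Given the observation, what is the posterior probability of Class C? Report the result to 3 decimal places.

Apply Bayes' rule: the posterior for each component is proportional to its prior times its likelihood at x.
Component likelihoods at x = 1.50:
  f_A = 0.3·e^(−0.3·1.50) = 0.3·e^(−0.4500) = 0.191288
  f_B = 1.0·e^(−1.0·1.50) = 1.0·e^(−1.5000) = 0.22313
  f_C = 1.3·e^(−1.3·1.50) = 1.3·e^(−1.9500) = 0.184956
Prior × likelihood for each component:
  P(Z=A)·f_A = 0.14 × 0.191288 = 0.0267804
  P(Z=B)·f_B = 0.18 × 0.22313 = 0.0401634
  P(Z=C)·f_C = 0.68 × 0.184956 = 0.12577
Denominator: 0.0267804 + 0.0401634 + 0.12577 = 0.192714
P(Class C | data) ≈ 0.653

0.653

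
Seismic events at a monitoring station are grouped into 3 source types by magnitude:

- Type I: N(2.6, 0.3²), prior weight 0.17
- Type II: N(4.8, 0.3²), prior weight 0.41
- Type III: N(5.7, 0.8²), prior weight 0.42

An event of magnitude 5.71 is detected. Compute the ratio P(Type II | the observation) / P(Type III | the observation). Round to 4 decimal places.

0.0262

Since P(k|x) ∝ π_k f_k(x), the posterior odds are π_i f_i(x) / (π_j f_j(x)).
Component likelihoods at x = 5.71:
  p_I = 6.12996e-24
  p_II = 0.0133596
  p_III = 0.498639
Posterior odds = (π_II·p_II) / (π_III·p_III) = (0.41·0.0133596) / (0.42·0.498639) = 0.00547743 / 0.209428 ≈ 0.0262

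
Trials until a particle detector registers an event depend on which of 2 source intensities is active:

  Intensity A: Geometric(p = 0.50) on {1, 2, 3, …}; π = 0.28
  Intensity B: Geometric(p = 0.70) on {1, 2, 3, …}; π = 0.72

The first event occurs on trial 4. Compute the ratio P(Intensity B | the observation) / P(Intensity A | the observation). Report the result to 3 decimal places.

Since P(k|x) ∝ π_k f_k(x), the posterior odds are π_i f_i(x) / (π_j f_j(x)).
Evaluate each component's likelihood at the observed value:
  f_A = 0.50·(1−0.50)^3 = 0.50·0.125 = 0.0625
  f_B = 0.70·(1−0.70)^3 = 0.70·0.027 = 0.0189
Odds = (0.72/0.28) × (0.0189/0.0625) = 2.57143 × 0.3024 ≈ 0.778

0.778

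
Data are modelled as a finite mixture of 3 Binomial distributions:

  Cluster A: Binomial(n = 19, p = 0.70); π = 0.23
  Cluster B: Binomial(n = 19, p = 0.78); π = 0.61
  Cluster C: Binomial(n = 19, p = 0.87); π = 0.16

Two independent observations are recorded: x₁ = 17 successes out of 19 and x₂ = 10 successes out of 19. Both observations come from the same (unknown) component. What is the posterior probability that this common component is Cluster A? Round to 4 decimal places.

0.3774

P(component k | x) = w_k·f_k(x) / marginal(x), where marginal(x) = Σ_j w_j·f_j(x).
Since both observations come from the same component, the likelihood for component k is f_k(x₁)·f_k(x₂).
  L_A = [0.0358018] × [0.0513618] = 0.00183885
  L_B = [0.121185] × [0.00929648] = 0.0011266
  L_C = [0.270838] × [0.000243361] = 6.59115e-05
Multiply by the mixture weights:
  w_A·L_A = 0.23 × 0.00183885 = 0.000422935
  w_B·L_B = 0.61 × 0.0011266 = 0.000687224
  w_C·L_C = 0.16 × 6.59115e-05 = 1.05458e-05
Normaliser: 0.000422935 + 0.000687224 + 1.05458e-05 = 0.0011207
So the posterior for Cluster A is 0.000422935 / 0.0011207 ≈ 0.3774.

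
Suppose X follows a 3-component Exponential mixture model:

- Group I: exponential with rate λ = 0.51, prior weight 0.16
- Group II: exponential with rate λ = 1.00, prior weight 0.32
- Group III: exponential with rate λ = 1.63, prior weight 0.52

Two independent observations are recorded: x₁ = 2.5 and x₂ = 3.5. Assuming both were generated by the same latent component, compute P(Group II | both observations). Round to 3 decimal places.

Posterior ∝ prior × likelihood, so P(k | x) ∝ w_k f_k(x); normalise over all components.
Since both observations come from the same component, the likelihood for component k is f_k(x₁)·f_k(x₂).
  f_I = [0.14251] × [0.0855765] = 0.0121955
  f_II = [0.082085] × [0.0301974] = 0.00247875
  f_III = [0.0276973] × [0.00542672] = 0.000150306
Unnormalised posteriors:
  w_I·f_I = 0.16 × 0.0121955 = 0.00195128
  w_II·f_II = 0.32 × 0.00247875 = 0.000793201
  w_III·f_III = 0.52 × 0.000150306 = 7.81589e-05
Evidence: 0.00195128 + 0.000793201 + 7.81589e-05 = 0.00282264
P(Group II | x) = 0.000793201 / 0.00282264 ≈ 0.281

0.281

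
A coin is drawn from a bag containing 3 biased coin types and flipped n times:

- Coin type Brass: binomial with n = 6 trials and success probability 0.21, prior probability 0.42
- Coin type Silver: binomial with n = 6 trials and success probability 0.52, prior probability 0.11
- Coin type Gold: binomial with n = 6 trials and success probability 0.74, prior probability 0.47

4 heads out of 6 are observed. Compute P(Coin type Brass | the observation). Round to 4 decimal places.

The responsibility of component k is w_k f_k(x) divided by Σ_j w_j f_j(x).
Binomial probabilities:
  L_Brass = 0.0182063
  L_Silver = 0.252689
  L_Gold = 0.304064
Prior × likelihood for each component:
  w_Brass·L_Brass = 0.42 × 0.0182063 = 0.00764666
  w_Silver·L_Silver = 0.11 × 0.252689 = 0.0277958
  w_Gold·L_Gold = 0.47 × 0.304064 = 0.14291
Sum: 0.00764666 + 0.0277958 + 0.14291 = 0.178353
P(Coin type Brass | data) = 0.00764666 / 0.178353 ≈ 0.0429

0.0429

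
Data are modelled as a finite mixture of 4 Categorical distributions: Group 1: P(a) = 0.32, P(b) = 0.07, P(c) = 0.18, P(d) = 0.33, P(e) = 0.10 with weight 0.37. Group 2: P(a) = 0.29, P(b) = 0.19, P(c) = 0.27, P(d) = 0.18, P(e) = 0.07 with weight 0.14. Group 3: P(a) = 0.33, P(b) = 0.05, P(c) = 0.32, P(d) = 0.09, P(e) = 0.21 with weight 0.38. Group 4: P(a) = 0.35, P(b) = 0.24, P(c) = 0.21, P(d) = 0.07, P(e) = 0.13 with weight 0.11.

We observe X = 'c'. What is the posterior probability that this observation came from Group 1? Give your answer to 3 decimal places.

0.267

Apply Bayes' rule: the posterior for each component is proportional to its prior times its likelihood at x.
Evaluate each component's likelihood at the observed value:
  f_1 = P(c | comp) = 0.18
  f_2 = P(c | comp) = 0.27
  f_3 = P(c | comp) = 0.32
  f_4 = P(c | comp) = 0.21
Prior × likelihood for each component:
  π_1·f_1 = 0.37 × 0.18 = 0.0666
  π_2·f_2 = 0.14 × 0.27 = 0.0378
  π_3·f_3 = 0.38 × 0.32 = 0.1216
  π_4·f_4 = 0.11 × 0.21 = 0.0231
Evidence: 0.0666 + 0.0378 + 0.1216 + 0.0231 = 0.2491
Responsibility of Group 1: 0.0666 / 0.2491 ≈ 0.267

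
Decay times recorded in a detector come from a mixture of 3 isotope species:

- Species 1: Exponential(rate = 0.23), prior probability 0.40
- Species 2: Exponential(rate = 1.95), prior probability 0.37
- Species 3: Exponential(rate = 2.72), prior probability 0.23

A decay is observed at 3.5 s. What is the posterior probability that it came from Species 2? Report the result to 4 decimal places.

0.0187

Apply Bayes' rule: the posterior for each component is proportional to its prior times its likelihood at x.
Component likelihoods at x = 3.5 s:
  L_1 = 0.10283
  L_2 = 0.00211824
  L_3 = 0.000199565
Weight by the priors:
  P(Z=1)·L_1 = 0.40 × 0.10283 = 0.0411321
  P(Z=2)·L_2 = 0.37 × 0.00211824 = 0.000783748
  P(Z=3)·L_3 = 0.23 × 0.000199565 = 4.59001e-05
Sum: 0.0411321 + 0.000783748 + 4.59001e-05 = 0.0419617
Responsibility of Species 2: 0.000783748 / 0.0419617 ≈ 0.0187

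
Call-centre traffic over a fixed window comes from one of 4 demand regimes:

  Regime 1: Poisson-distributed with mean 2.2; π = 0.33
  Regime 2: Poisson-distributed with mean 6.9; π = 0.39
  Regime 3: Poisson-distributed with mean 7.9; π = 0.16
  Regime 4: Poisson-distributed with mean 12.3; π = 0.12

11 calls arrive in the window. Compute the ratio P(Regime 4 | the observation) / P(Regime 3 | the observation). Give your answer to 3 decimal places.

Only the two components matter; the odds are (π_i f_i(x)) / (π_j f_j(x)).
Evaluate each component's likelihood at the observed value:
  p_1 = e^(−2.2)·2.2^11/11! = 1.62198e-05
  p_2 = e^(−6.9)·6.9^11/11! = 0.042614
  p_3 = e^(−7.9)·7.9^11/11! = 0.069473
  p_4 = e^(−12.3)·12.3^11/11! = 0.111168
Odds = (0.12/0.16) × (0.111168/0.069473) = 0.75 × 1.60016 ≈ 1.200

1.200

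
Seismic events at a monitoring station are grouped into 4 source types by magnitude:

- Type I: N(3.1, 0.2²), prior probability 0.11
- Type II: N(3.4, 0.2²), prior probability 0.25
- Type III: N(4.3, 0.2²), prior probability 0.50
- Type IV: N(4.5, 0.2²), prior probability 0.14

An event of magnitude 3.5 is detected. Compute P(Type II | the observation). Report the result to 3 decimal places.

The responsibility of component k is π_k f_k(x) divided by Σ_j π_j f_j(x).
Component likelihoods at x = 3.5:
  L_I = (1/(0.2·√(2π)))·exp(−(3.5−3.1)²/(2·0.2²)) = 1.994711·exp(-2.00000) = 0.269955
  L_II = (1/(0.2·√(2π)))·exp(−(3.5−3.4)²/(2·0.2²)) = 1.994711·exp(-0.12500) = 1.76033
  L_III = (1/(0.2·√(2π)))·exp(−(3.5−4.3)²/(2·0.2²)) = 1.994711·exp(-8.00000) = 0.000669151
  L_IV = (1/(0.2·√(2π)))·exp(−(3.5−4.5)²/(2·0.2²)) = 1.994711·exp(-12.50000) = 7.4336e-06
Unnormalised posteriors:
  π_I·L_I = 0.11 × 0.269955 = 0.029695
  π_II·L_II = 0.25 × 1.76033 = 0.440082
  π_III·L_III = 0.50 × 0.000669151 = 0.000334576
  π_IV·L_IV = 0.14 × 7.4336e-06 = 1.0407e-06
Sum: 0.029695 + 0.440082 + 0.000334576 + 1.0407e-06 = 0.470112
P(Type II | x) ≈ 0.936

0.936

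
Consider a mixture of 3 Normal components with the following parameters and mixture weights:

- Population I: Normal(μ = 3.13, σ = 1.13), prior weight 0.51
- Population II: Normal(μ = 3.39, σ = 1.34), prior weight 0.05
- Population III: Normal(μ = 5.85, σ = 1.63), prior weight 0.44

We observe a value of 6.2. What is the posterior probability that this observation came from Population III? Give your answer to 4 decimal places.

0.9448

By Bayes' theorem, P(k | x) = w_k f_k(x) / Σ_j w_j f_j(x).
Evaluate each component's likelihood at the observed value:
  f_I = (1/(1.13·√(2π)))·exp(−(6.2−3.13)²/(2·1.13²)) = 0.353046·exp(-3.69054) = 0.00881152
  f_II = (1/(1.34·√(2π)))·exp(−(6.2−3.39)²/(2·1.34²)) = 0.297718·exp(-2.19874) = 0.0330298
  f_III = (1/(1.63·√(2π)))·exp(−(6.2−5.85)²/(2·1.63²)) = 0.244750·exp(-0.02305) = 0.239172
Multiply by the mixture weights:
  w_I·f_I = 0.51 × 0.00881152 = 0.00449387
  w_II·f_II = 0.05 × 0.0330298 = 0.00165149
  w_III·f_III = 0.44 × 0.239172 = 0.105236
Denominator: 0.00449387 + 0.00165149 + 0.105236 = 0.111381
Responsibility of Population III: 0.105236 / 0.111381 ≈ 0.9448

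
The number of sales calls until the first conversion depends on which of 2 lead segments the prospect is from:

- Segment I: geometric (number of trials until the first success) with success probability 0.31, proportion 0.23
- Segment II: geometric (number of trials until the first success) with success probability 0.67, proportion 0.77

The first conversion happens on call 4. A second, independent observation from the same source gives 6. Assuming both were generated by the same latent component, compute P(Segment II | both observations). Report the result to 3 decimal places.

By Bayes' theorem, P(k | x) = π_k f_k(x) / Σ_j π_j f_j(x).
Since both observations come from the same component, the likelihood for component k is f_k(x₁)·f_k(x₂).
  f_I = [0.101838] × [0.048485] = 0.0049376
  f_II = [0.0240778] × [0.00262207] = 6.31337e-05
Weight by the priors:
  π_I·f_I = 0.23 × 0.0049376 = 0.00113565
  π_II·f_II = 0.77 × 6.31337e-05 = 4.86129e-05
Normaliser: 0.00113565 + 4.86129e-05 = 0.00118426
So the posterior for Segment II is 4.86129e-05 / 0.00118426 ≈ 0.041.

0.041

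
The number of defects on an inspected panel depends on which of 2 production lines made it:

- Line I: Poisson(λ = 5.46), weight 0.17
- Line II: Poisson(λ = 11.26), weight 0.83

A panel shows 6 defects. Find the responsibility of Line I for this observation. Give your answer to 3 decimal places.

The responsibility of component k is P(Z=k) f_k(x) divided by Σ_j P(Z=j) f_j(x).
Evaluate each component's likelihood at the observed value:
  f_I = 0.156522
  f_II = 0.0364537
Multiply by the mixture weights:
  P(Z=I)·f_I = 0.17 × 0.156522 = 0.0266087
  P(Z=II)·f_II = 0.83 × 0.0364537 = 0.0302566
Sum: 0.0266087 + 0.0302566 = 0.0568653
Responsibility of Line I: 0.0266087 / 0.0568653 ≈ 0.468

0.468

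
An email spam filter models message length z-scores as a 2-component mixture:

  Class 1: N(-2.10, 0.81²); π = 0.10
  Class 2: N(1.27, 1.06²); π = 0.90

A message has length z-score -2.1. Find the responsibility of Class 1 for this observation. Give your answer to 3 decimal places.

The responsibility of component k is π_k f_k(x) divided by Σ_j π_j f_j(x).
Evaluate each component's likelihood at the observed value:
  L_1 = (1/(0.81·√(2π)))·exp(−(-2.1−-2.10)²/(2·0.81²)) = 0.492521·exp(-0.00000) = 0.492521
  L_2 = (1/(1.06·√(2π)))·exp(−(-2.1−1.27)²/(2·1.06²)) = 0.376361·exp(-5.05380) = 0.00240307
Multiply by the mixture weights:
  π_1·L_1 = 0.10 × 0.492521 = 0.0492521
  π_2·L_2 = 0.90 × 0.00240307 = 0.00216276
Denominator: 0.0492521 + 0.00216276 = 0.0514149
P(Class 1 | x) ≈ 0.958

0.958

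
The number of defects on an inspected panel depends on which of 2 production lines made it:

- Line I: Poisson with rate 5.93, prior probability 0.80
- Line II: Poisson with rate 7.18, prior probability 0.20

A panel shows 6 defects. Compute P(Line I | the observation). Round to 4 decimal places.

The responsibility of component k is π_k f_k(x) divided by Σ_j π_j f_j(x).
Component likelihoods at x = 6 defects:
  p_I = e^(−5.93)·5.93^6/6! = 0.160557
  p_II = e^(−7.18)·7.18^6/6! = 0.144937
Multiply by the mixture weights:
  π_I·p_I = 0.80 × 0.160557 = 0.128446
  π_II·p_II = 0.20 × 0.144937 = 0.0289874
Marginal: 0.128446 + 0.0289874 = 0.157433
P(Line I | x) = 0.128446 / 0.157433 ≈ 0.8159

0.8159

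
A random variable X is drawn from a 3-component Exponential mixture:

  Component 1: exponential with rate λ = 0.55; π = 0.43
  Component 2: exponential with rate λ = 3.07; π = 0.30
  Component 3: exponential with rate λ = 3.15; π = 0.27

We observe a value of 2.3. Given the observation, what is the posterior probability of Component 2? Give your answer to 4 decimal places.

P(component k | x) = π_k·f_k(x) / marginal(x), where marginal(x) = Σ_j π_j·f_j(x).
Exponential densities:
  p_1 = 0.55·e^(−0.55·2.3) = 0.55·e^(−1.2650) = 0.155232
  p_2 = 3.07·e^(−3.07·2.3) = 3.07·e^(−7.0610) = 0.00263381
  p_3 = 3.15·e^(−3.15·2.3) = 3.15·e^(−7.2450) = 0.00224826
Multiply by the mixture weights:
  π_1·p_1 = 0.43 × 0.155232 = 0.0667496
  π_2·p_2 = 0.30 × 0.00263381 = 0.000790144
  π_3·p_3 = 0.27 × 0.00224826 = 0.000607031
Denominator: 0.0667496 + 0.000790144 + 0.000607031 = 0.0681468
Responsibility of Component 2: 0.000790144 / 0.0681468 ≈ 0.0116

0.0116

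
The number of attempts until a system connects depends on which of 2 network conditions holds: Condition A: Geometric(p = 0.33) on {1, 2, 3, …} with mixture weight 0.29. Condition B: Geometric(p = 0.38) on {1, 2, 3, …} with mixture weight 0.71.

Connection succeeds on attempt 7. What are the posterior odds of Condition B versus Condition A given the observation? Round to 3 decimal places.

Since P(k|x) ∝ π_k f_k(x), the posterior odds are π_i f_i(x) / (π_j f_j(x)).
Component likelihoods at x = 7:
  p_A = 0.33·(1−0.33)^6 = 0.33·0.0904584 = 0.0298513
  p_B = 0.38·(1−0.38)^6 = 0.38·0.0568002 = 0.0215841
Odds = (0.71/0.29) × (0.0215841/0.0298513) = 2.44828 × 0.723054 ≈ 1.770

1.770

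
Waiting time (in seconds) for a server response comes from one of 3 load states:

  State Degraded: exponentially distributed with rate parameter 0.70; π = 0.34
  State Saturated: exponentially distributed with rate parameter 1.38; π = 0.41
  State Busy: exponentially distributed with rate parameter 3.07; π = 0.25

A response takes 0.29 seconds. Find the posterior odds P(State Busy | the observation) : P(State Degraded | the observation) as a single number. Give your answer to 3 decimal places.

Since P(k|x) ∝ π_k f_k(x), the posterior odds are π_i f_i(x) / (π_j f_j(x)).
Exponential densities:
  p_Degraded = 0.70·e^(−0.70·0.29) = 0.70·e^(−0.2030) = 0.571395
  p_Saturated = 1.38·e^(−1.38·0.29) = 1.38·e^(−0.4002) = 0.924857
  p_Busy = 3.07·e^(−3.07·0.29) = 3.07·e^(−0.8903) = 1.26034
0.315084 / 0.194274 ≈ 1.622

1.622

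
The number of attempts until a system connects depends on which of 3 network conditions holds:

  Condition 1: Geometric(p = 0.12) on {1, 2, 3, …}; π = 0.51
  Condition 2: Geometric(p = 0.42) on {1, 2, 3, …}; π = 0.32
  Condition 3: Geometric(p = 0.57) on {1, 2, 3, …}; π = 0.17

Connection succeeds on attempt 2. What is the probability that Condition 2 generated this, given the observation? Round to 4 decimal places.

The responsibility of component k is π_k f_k(x) divided by Σ_j π_j f_j(x).
Geometric probabilities:
  L_1 = 0.1056
  L_2 = 0.2436
  L_3 = 0.2451
Multiply by the mixture weights:
  π_1·L_1 = 0.51 × 0.1056 = 0.053856
  π_2·L_2 = 0.32 × 0.2436 = 0.077952
  π_3·L_3 = 0.17 × 0.2451 = 0.041667
Evidence: 0.053856 + 0.077952 + 0.041667 = 0.173475
P(Condition 2 | x) = 0.077952 / 0.173475 ≈ 0.4494

0.4494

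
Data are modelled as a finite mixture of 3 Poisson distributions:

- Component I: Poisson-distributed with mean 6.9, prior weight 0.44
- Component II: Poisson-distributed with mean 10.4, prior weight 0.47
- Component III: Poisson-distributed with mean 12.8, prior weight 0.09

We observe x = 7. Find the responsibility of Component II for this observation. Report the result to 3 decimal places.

The responsibility of component k is P(Z=k) f_k(x) divided by Σ_j P(Z=j) f_j(x).
Evaluate each component's likelihood at the observed value:
  L_I = e^(−6.9)·6.9^7/7! = 0.148895
  L_II = e^(−10.4)·10.4^7/7! = 0.0794585
  L_III = e^(−12.8)·12.8^7/7! = 0.0308368
Weight by the priors:
  P(Z=I)·L_I = 0.44 × 0.148895 = 0.065514
  P(Z=II)·L_II = 0.47 × 0.0794585 = 0.0373455
  P(Z=III)·L_III = 0.09 × 0.0308368 = 0.00277532
Normaliser: 0.065514 + 0.0373455 + 0.00277532 = 0.105635
So the posterior for Component II is 0.0373455 / 0.105635 ≈ 0.354.

0.354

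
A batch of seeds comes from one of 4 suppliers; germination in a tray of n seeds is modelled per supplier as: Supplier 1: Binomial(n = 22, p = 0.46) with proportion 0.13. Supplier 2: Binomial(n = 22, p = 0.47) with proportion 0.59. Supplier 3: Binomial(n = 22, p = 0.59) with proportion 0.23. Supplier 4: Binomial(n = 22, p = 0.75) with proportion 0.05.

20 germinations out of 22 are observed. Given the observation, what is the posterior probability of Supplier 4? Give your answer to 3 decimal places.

0.903

Posterior ∝ prior × likelihood, so P(k | x) ∝ w_k f_k(x); normalise over all components.
Component likelihoods at x = 20 germinations out of 22:
  f_1 = 1.21215e-05
  f_2 = 1.79523e-05
  f_3 = 0.00101442
  f_4 = 0.0457844
Prior × likelihood for each component:
  w_1·f_1 = 0.13 × 1.21215e-05 = 1.57579e-06
  w_2·f_2 = 0.59 × 1.79523e-05 = 1.05919e-05
  w_3·f_3 = 0.23 × 0.00101442 = 0.000233318
  w_4·f_4 = 0.05 × 0.0457844 = 0.00228922
Sum: 1.57579e-06 + 1.05919e-05 + 0.000233318 + 0.00228922 = 0.0025347
So the posterior for Supplier 4 is 0.00228922 / 0.0025347 ≈ 0.903.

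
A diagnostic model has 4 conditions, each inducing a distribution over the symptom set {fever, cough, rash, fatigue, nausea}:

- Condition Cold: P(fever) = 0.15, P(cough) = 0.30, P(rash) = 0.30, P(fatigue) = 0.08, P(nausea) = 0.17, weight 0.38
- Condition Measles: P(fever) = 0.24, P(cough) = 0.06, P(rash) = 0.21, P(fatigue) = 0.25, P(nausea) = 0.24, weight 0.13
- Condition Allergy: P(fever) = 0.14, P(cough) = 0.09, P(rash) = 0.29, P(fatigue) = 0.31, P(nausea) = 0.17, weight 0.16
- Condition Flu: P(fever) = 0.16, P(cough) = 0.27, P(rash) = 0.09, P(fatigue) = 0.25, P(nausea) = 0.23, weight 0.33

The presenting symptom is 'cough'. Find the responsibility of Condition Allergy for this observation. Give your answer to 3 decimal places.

P(component k | x) = π_k·f_k(x) / marginal(x), where marginal(x) = Σ_j π_j·f_j(x).
Evaluate each component's likelihood at the observed value:
  L_Cold = P(cough | comp) = 0.30
  L_Measles = P(cough | comp) = 0.06
  L_Allergy = P(cough | comp) = 0.09
  L_Flu = P(cough | comp) = 0.27
Weight by the priors:
  π_Cold·L_Cold = 0.38 × 0.3 = 0.114
  π_Measles·L_Measles = 0.13 × 0.06 = 0.0078
  π_Allergy·L_Allergy = 0.16 × 0.09 = 0.0144
  π_Flu·L_Flu = 0.33 × 0.27 = 0.0891
Sum: 0.114 + 0.0078 + 0.0144 + 0.0891 = 0.2253
P(Condition Allergy | data) ≈ 0.064

0.064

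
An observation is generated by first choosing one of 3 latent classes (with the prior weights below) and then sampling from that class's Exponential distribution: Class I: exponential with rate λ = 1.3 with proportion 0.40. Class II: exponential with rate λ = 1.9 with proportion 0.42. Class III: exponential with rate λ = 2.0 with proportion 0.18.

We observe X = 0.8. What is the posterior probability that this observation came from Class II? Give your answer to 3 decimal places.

Apply Bayes' rule: the posterior for each component is proportional to its prior times its likelihood at x.
Evaluate each component's likelihood at the observed value:
  f_I = 1.3·e^(−1.3·0.8) = 1.3·e^(−1.0400) = 0.459491
  f_II = 1.9·e^(−1.9·0.8) = 1.9·e^(−1.5200) = 0.415553
  f_III = 2.0·e^(−2.0·0.8) = 2.0·e^(−1.6000) = 0.403793
Unnormalised posteriors:
  w_I·f_I = 0.40 × 0.459491 = 0.183796
  w_II·f_II = 0.42 × 0.415553 = 0.174532
  w_III·f_III = 0.18 × 0.403793 = 0.0726827
Denominator: 0.183796 + 0.174532 + 0.0726827 = 0.431011
Responsibility of Class II: 0.174532 / 0.431011 ≈ 0.405

0.405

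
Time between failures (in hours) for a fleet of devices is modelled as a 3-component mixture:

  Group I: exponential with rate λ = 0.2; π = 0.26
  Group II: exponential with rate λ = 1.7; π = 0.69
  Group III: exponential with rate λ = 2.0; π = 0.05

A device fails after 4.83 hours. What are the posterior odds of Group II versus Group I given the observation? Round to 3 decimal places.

Only the two components matter; the odds are (π_i f_i(x)) / (π_j f_j(x)).
Evaluate each component's likelihood at the observed value:
  f_I = 0.0761205
  f_II = 0.000461803
  f_III = 0.000127569
0.000318644 / 0.0197913 ≈ 0.016

0.016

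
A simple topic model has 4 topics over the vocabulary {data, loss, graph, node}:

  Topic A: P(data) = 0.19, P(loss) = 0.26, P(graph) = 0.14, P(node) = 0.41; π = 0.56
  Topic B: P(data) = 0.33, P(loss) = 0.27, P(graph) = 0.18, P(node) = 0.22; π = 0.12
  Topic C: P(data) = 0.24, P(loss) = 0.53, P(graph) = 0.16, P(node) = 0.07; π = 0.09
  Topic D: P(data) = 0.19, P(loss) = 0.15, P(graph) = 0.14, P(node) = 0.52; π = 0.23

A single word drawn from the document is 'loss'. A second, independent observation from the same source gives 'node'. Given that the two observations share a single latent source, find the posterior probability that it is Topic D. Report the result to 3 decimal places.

Apply Bayes' rule: the posterior for each component is proportional to its prior times its likelihood at x.
Since both observations come from the same component, the likelihood for component k is f_k(x₁)·f_k(x₂).
  L_A = [P(loss | comp) = 0.26] × [0.41] = 0.1066
  L_B = [P(loss | comp) = 0.27] × [0.22] = 0.0594
  L_C = [P(loss | comp) = 0.53] × [0.07] = 0.0371
  L_D = [P(loss | comp) = 0.15] × [0.52] = 0.078
Multiply by the mixture weights:
  π_A·L_A = 0.56 × 0.1066 = 0.059696
  π_B·L_B = 0.12 × 0.0594 = 0.007128
  π_C·L_C = 0.09 × 0.0371 = 0.003339
  π_D·L_D = 0.23 × 0.078 = 0.01794
Normaliser: 0.059696 + 0.007128 + 0.003339 + 0.01794 = 0.088103
P(Topic D | data) = 0.01794 / 0.088103 ≈ 0.204

0.204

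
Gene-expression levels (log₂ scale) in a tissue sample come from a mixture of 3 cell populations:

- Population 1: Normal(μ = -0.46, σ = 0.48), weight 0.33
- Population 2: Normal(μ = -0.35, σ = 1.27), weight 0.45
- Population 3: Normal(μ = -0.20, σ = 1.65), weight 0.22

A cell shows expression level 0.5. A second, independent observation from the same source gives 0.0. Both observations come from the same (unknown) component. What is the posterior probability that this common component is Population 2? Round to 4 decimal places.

Apply Bayes' rule: the posterior for each component is proportional to its prior times its likelihood at x.
Since both observations come from the same component, the likelihood for component k is f_k(x₁)·f_k(x₂).
  L_1 = [0.112481] × [0.525098] = 0.0590636
  L_2 = [0.251093] × [0.302422] = 0.0759362
  L_3 = [0.220975] × [0.240014] = 0.053037
Weight by the priors:
  π_1·L_1 = 0.33 × 0.0590636 = 0.019491
  π_2·L_2 = 0.45 × 0.0759362 = 0.0341713
  π_3·L_3 = 0.22 × 0.053037 = 0.0116681
Marginal: 0.019491 + 0.0341713 + 0.0116681 = 0.0653304
P(Population 2 | x₁,x₂) = 0.0341713 / 0.0653304 ≈ 0.5231

0.5231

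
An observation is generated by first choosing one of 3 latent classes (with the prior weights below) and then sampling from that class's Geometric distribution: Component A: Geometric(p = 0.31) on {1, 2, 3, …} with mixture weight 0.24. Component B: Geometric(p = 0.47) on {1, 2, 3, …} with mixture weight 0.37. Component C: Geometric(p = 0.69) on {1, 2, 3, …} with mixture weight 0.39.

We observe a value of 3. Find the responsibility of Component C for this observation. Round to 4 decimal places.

By Bayes' theorem, P(k | x) = π_k f_k(x) / Σ_j π_j f_j(x).
Geometric probabilities:
  p_A = 0.31·(1−0.31)^2 = 0.31·0.4761 = 0.147591
  p_B = 0.47·(1−0.47)^2 = 0.47·0.2809 = 0.132023
  p_C = 0.69·(1−0.69)^2 = 0.69·0.0961 = 0.066309
Weight by the priors:
  π_A·p_A = 0.24 × 0.147591 = 0.0354218
  π_B·p_B = 0.37 × 0.132023 = 0.0488485
  π_C·p_C = 0.39 × 0.066309 = 0.0258605
Sum: 0.0354218 + 0.0488485 + 0.0258605 = 0.110131
Responsibility of Component C: 0.0258605 / 0.110131 ≈ 0.2348

0.2348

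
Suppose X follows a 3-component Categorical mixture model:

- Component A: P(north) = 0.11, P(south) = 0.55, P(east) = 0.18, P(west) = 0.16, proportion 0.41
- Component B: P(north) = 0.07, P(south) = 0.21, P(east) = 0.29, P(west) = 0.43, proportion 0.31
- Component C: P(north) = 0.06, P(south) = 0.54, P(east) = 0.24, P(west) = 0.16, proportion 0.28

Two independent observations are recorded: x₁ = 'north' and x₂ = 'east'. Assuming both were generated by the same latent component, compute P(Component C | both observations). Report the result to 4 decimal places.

Apply Bayes' rule: the posterior for each component is proportional to its prior times its likelihood at x.
Since both observations come from the same component, the likelihood for component k is f_k(x₁)·f_k(x₂).
  p_A = [P(north | comp) = 0.11] × [0.18] = 0.0198
  p_B = [P(north | comp) = 0.07] × [0.29] = 0.0203
  p_C = [P(north | comp) = 0.06] × [0.24] = 0.0144
Prior × likelihood for each component:
  P(Z=A)·p_A = 0.41 × 0.0198 = 0.008118
  P(Z=B)·p_B = 0.31 × 0.0203 = 0.006293
  P(Z=C)·p_C = 0.28 × 0.0144 = 0.004032
Denominator: 0.008118 + 0.006293 + 0.004032 = 0.018443
P(Component C | data) = 0.004032 / 0.018443 ≈ 0.2186

0.2186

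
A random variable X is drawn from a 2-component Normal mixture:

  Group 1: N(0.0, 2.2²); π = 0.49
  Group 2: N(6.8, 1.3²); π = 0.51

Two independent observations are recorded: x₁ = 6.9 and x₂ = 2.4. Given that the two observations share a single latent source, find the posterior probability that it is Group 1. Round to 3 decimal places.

0.294

Apply Bayes' rule: the posterior for each component is proportional to its prior times its likelihood at x.
Since both observations come from the same component, the likelihood for component k is f_k(x₁)·f_k(x₂).
  p_1 = [0.00132574] × [0.100015] = 0.000132594
  p_2 = [0.305972] × [0.000998643] = 0.000305557
Prior × likelihood for each component:
  π_1·p_1 = 0.49 × 0.000132594 = 6.49709e-05
  π_2·p_2 = 0.51 × 0.000305557 = 0.000155834
Normaliser: 6.49709e-05 + 0.000155834 = 0.000220805
Responsibility of Group 1: 6.49709e-05 / 0.000220805 ≈ 0.294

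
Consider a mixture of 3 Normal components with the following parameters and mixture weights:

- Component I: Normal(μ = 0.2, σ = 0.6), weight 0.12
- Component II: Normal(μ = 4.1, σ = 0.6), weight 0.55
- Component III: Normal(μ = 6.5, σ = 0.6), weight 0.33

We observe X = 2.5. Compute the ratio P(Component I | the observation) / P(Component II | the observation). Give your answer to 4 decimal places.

Only the two components matter; the odds are (π_i f_i(x)) / (π_j f_j(x)).
Component likelihoods at x = 2.5:
  L_I = (1/(0.6·√(2π)))·exp(−(2.5−0.2)²/(2·0.6²)) = 0.664904·exp(-7.34722) = 0.000428451
  L_II = (1/(0.6·√(2π)))·exp(−(2.5−4.1)²/(2·0.6²)) = 0.664904·exp(-3.55556) = 0.0189933
  L_III = (1/(0.6·√(2π)))·exp(−(2.5−6.5)²/(2·0.6²)) = 0.664904·exp(-22.22222) = 1.48515e-10
Posterior odds = (π_I·L_I) / (π_II·L_II) = (0.12·0.000428451) / (0.55·0.0189933) = 5.14141e-05 / 0.0104463 ≈ 0.0049

0.0049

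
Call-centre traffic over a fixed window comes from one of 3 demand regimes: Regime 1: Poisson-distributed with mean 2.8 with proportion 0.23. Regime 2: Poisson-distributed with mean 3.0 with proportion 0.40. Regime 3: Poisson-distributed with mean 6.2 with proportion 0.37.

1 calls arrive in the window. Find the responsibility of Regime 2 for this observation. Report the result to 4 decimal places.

Posterior ∝ prior × likelihood, so P(k | x) ∝ π_k f_k(x); normalise over all components.
Poisson probabilities:
  f_1 = 0.170268
  f_2 = 0.149361
  f_3 = 0.0125825
Unnormalised posteriors:
  π_1·f_1 = 0.23 × 0.170268 = 0.0391617
  π_2·f_2 = 0.40 × 0.149361 = 0.0597445
  π_3·f_3 = 0.37 × 0.0125825 = 0.00465551
Sum: 0.0391617 + 0.0597445 + 0.00465551 = 0.103562
P(Regime 2 | the observation) ≈ 0.5769

0.5769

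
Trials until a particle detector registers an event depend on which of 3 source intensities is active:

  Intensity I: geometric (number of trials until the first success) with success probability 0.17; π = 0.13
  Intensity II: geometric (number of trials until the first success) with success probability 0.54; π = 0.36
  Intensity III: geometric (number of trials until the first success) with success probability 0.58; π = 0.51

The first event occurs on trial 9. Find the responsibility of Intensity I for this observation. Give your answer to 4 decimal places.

Apply Bayes' rule: the posterior for each component is proportional to its prior times its likelihood at x.
Geometric probabilities:
  f_I = 0.17·(1−0.17)^8 = 0.17·0.225229 = 0.038289
  f_II = 0.54·(1−0.54)^8 = 0.54·0.00200476 = 0.00108257
  f_III = 0.58·(1−0.58)^8 = 0.58·0.000968265 = 0.000561594
Prior × likelihood for each component:
  π_I·f_I = 0.13 × 0.038289 = 0.00497757
  π_II·f_II = 0.36 × 0.00108257 = 0.000389726
  π_III·f_III = 0.51 × 0.000561594 = 0.000286413
Sum: 0.00497757 + 0.000389726 + 0.000286413 = 0.0056537
P(Intensity I | x) ≈ 0.8804

0.8804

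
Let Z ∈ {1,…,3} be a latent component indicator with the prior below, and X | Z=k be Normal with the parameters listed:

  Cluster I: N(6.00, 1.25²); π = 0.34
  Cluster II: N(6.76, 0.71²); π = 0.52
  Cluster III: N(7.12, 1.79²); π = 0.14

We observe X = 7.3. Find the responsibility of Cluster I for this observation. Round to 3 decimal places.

0.202

P(component k | x) = π_k·f_k(x) / marginal(x), where marginal(x) = Σ_j π_j·f_j(x).
Component likelihoods at x = 7.3:
  L_I = (1/(1.25·√(2π)))·exp(−(7.3−6.00)²/(2·1.25²)) = 0.319154·exp(-0.54080) = 0.185838
  L_II = (1/(0.71·√(2π)))·exp(−(7.3−6.76)²/(2·0.71²)) = 0.561891·exp(-0.28923) = 0.420767
  L_III = (1/(1.79·√(2π)))·exp(−(7.3−7.12)²/(2·1.79²)) = 0.222873·exp(-0.00506) = 0.221749
Multiply by the mixture weights:
  π_I·L_I = 0.34 × 0.185838 = 0.0631848
  π_II·L_II = 0.52 × 0.420767 = 0.218799
  π_III·L_III = 0.14 × 0.221749 = 0.0310448
Evidence: 0.0631848 + 0.218799 + 0.0310448 = 0.313028
P(Cluster I | data) = 0.0631848 / 0.313028 ≈ 0.202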